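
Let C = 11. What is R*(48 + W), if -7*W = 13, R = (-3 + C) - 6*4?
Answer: -5168/7 ≈ -738.29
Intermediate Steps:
R = -16 (R = (-3 + 11) - 6*4 = 8 - 24 = -16)
W = -13/7 (W = -1/7*13 = -13/7 ≈ -1.8571)
R*(48 + W) = -16*(48 - 13/7) = -16*323/7 = -5168/7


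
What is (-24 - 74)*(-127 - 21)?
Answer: 14504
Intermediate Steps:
(-24 - 74)*(-127 - 21) = -98*(-148) = 14504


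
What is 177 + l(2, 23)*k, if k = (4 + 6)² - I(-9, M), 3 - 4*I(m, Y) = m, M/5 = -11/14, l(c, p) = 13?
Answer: 1438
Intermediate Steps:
M = -55/14 (M = 5*(-11/14) = -55/14 ≈ -3.9286)
I(m, Y) = ¾ - m/4
k = 97 (k = (4 + 6)² - (¾ - ¼*(-9)) = 10² - (¾ + 9/4) = 100 - 1*3 = 100 - 3 = 97)
177 + l(2, 23)*k = 177 + 13*97 = 177 + 1261 = 1438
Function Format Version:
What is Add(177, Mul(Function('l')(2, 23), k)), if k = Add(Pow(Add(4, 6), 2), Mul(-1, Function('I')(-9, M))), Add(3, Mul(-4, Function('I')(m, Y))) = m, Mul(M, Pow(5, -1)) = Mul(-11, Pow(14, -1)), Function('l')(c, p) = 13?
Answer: 1438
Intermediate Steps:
M = Rational(-55, 14) (M = Mul(5, Mul(-11, Pow(14, -1))) = Mul(5, Mul(-11, Rational(1, 14))) = Mul(5, Rational(-11, 14)) = Rational(-55, 14) ≈ -3.9286)
Function('I')(m, Y) = Add(Rational(3, 4), Mul(Rational(-1, 4), m))
k = 97 (k = Add(Pow(Add(4, 6), 2), Mul(-1, Add(Rational(3, 4), Mul(Rational(-1, 4), -9)))) = Add(Pow(10, 2), Mul(-1, Add(Rational(3, 4), Rational(9, 4)))) = Add(100, Mul(-1, 3)) = Add(100, -3) = 97)
Add(177, Mul(Function('l')(2, 23), k)) = Add(177, Mul(13, 97)) = Add(177, 1261) = 1438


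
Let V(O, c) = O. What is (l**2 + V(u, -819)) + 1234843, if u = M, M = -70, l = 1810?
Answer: 4510873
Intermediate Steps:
u = -70
(l**2 + V(u, -819)) + 1234843 = (1810**2 - 70) + 1234843 = (3276100 - 70) + 1234843 = 3276030 + 1234843 = 4510873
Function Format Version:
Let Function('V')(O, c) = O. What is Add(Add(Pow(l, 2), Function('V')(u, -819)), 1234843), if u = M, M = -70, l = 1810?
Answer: 4510873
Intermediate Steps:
u = -70
Add(Add(Pow(l, 2), Function('V')(u, -819)), 1234843) = Add(Add(Pow(1810, 2), -70), 1234843) = Add(Add(3276100, -70), 1234843) = Add(3276030, 1234843) = 4510873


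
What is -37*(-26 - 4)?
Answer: 1110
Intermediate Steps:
-37*(-26 - 4) = -37*(-30) = 1110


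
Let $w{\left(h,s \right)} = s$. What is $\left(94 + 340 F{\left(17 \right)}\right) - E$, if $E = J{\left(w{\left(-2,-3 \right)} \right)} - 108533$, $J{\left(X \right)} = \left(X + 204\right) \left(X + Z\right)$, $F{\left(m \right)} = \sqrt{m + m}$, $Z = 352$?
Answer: $38478 + 340 \sqrt{34} \approx 40461.0$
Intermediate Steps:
$F{\left(m \right)} = \sqrt{2} \sqrt{m}$ ($F{\left(m \right)} = \sqrt{2 m} = \sqrt{2} \sqrt{m}$)
$J{\left(X \right)} = \left(204 + X\right) \left(352 + X\right)$ ($J{\left(X \right)} = \left(X + 204\right) \left(X + 352\right) = \left(204 + X\right) \left(352 + X\right)$)
$E = -38384$ ($E = \left(71808 + \left(-3\right)^{2} + 556 \left(-3\right)\right) - 108533 = \left(71808 + 9 - 1668\right) - 108533 = 70149 - 108533 = -38384$)
$\left(94 + 340 F{\left(17 \right)}\right) - E = \left(94 + 340 \sqrt{2} \sqrt{17}\right) - -38384 = \left(94 + 340 \sqrt{34}\right) + 38384 = 38478 + 340 \sqrt{34}$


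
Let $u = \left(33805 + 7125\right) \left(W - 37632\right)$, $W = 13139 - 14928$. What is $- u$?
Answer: $1613501530$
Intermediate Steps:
$W = -1789$ ($W = 13139 - 14928 = -1789$)
$u = -1613501530$ ($u = \left(33805 + 7125\right) \left(-1789 - 37632\right) = 40930 \left(-39421\right) = -1613501530$)
$- u = \left(-1\right) \left(-1613501530\right) = 1613501530$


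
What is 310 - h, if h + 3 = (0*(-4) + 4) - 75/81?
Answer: 8368/27 ≈ 309.93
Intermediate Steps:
h = 2/27 (h = -3 + ((0*(-4) + 4) - 75/81) = -3 + ((0 + 4) - 75/81) = -3 + (4 - 1*25/27) = -3 + (4 - 25/27) = -3 + 83/27 = 2/27 ≈ 0.074074)
310 - h = 310 - 1*2/27 = 310 - 2/27 = 8368/27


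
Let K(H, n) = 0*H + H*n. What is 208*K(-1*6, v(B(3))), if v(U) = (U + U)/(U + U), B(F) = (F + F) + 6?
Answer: -1248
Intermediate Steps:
B(F) = 6 + 2*F (B(F) = 2*F + 6 = 6 + 2*F)
v(U) = 1 (v(U) = (2*U)/((2*U)) = (2*U)*(1/(2*U)) = 1)
K(H, n) = H*n (K(H, n) = 0 + H*n = H*n)
208*K(-1*6, v(B(3))) = 208*(-1*6*1) = 208*(-6*1) = 208*(-6) = -1248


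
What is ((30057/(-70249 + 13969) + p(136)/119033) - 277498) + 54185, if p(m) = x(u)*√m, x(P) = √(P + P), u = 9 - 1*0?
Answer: -4189361899/18760 + 12*√17/119033 ≈ -2.2331e+5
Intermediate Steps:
u = 9 (u = 9 + 0 = 9)
x(P) = √2*√P (x(P) = √(2*P) = √2*√P)
p(m) = 3*√2*√m (p(m) = (√2*√9)*√m = (√2*3)*√m = (3*√2)*√m = 3*√2*√m)
((30057/(-70249 + 13969) + p(136)/119033) - 277498) + 54185 = ((30057/(-70249 + 13969) + (3*√2*√136)/119033) - 277498) + 54185 = ((30057/(-56280) + (3*√2*(2*√34))*(1/119033)) - 277498) + 54185 = ((30057*(-1/56280) + (12*√17)*(1/119033)) - 277498) + 54185 = ((-10019/18760 + 12*√17/119033) - 277498) + 54185 = (-5205872499/18760 + 12*√17/119033) + 54185 = -4189361899/18760 + 12*√17/119033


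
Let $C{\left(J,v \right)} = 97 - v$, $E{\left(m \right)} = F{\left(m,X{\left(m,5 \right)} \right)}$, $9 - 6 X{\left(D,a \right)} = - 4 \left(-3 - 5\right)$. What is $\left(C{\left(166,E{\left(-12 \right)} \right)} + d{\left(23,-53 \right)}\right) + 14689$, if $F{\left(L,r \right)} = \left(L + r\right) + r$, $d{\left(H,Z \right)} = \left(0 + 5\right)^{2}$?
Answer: $\frac{44492}{3} \approx 14831.0$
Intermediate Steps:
$d{\left(H,Z \right)} = 25$ ($d{\left(H,Z \right)} = 5^{2} = 25$)
$X{\left(D,a \right)} = - \frac{23}{6}$ ($X{\left(D,a \right)} = \frac{3}{2} - \frac{\left(-4\right) \left(-3 - 5\right)}{6} = \frac{3}{2} - \frac{\left(-4\right) \left(-8\right)}{6} = \frac{3}{2} - \frac{16}{3} = - \frac{23}{6}$)
$F{\left(L,r \right)} = L + 2 r$
$E{\left(m \right)} = - \frac{23}{3} + m$ ($E{\left(m \right)} = m + 2 \left(- \frac{23}{6}\right) = m - \frac{23}{3} = - \frac{23}{3} + m$)
$\left(C{\left(166,E{\left(-12 \right)} \right)} + d{\left(23,-53 \right)}\right) + 14689 = \left(\left(97 - \left(- \frac{23}{3} - 12\right)\right) + 25\right) + 14689 = \left(\left(97 - - \frac{59}{3}\right) + 25\right) + 14689 = \left(\left(97 + \frac{59}{3}\right) + 25\right) + 14689 = \left(\frac{350}{3} + 25\right) + 14689 = \frac{425}{3} + 14689 = \frac{44492}{3}$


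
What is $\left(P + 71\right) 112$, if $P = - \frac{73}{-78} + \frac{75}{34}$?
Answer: $\frac{5505472}{663} \approx 8303.9$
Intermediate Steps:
$P = \frac{2083}{663}$ ($P = \left(-73\right) \left(- \frac{1}{78}\right) + 75 \cdot \frac{1}{34} = \frac{73}{78} + \frac{75}{34} = \frac{2083}{663} \approx 3.1418$)
$\left(P + 71\right) 112 = \left(\frac{2083}{663} + 71\right) 112 = \frac{49156}{663} \cdot 112 = \frac{5505472}{663}$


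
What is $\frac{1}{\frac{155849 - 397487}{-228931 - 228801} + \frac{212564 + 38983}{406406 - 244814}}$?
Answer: $\frac{59842904}{124747475} \approx 0.47971$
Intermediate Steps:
$\frac{1}{\frac{155849 - 397487}{-228931 - 228801} + \frac{212564 + 38983}{406406 - 244814}} = \frac{1}{- \frac{241638}{-457732} + \frac{251547}{161592}} = \frac{1}{\left(-241638\right) \left(- \frac{1}{457732}\right) + 251547 \cdot \frac{1}{161592}} = \frac{1}{\frac{1173}{2222} + \frac{83849}{53864}} = \frac{1}{\frac{124747475}{59842904}} = \frac{59842904}{124747475}$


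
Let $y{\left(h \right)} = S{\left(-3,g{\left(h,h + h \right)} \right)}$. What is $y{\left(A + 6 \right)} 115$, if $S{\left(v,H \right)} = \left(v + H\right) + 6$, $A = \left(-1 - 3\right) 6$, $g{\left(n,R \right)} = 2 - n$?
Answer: $2645$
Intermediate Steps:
$A = -24$ ($A = \left(-4\right) 6 = -24$)
$S{\left(v,H \right)} = 6 + H + v$ ($S{\left(v,H \right)} = \left(H + v\right) + 6 = 6 + H + v$)
$y{\left(h \right)} = 5 - h$ ($y{\left(h \right)} = 6 - \left(-2 + h\right) - 3 = 5 - h$)
$y{\left(A + 6 \right)} 115 = \left(5 - \left(-24 + 6\right)\right) 115 = \left(5 - -18\right) 115 = \left(5 + 18\right) 115 = 23 \cdot 115 = 2645$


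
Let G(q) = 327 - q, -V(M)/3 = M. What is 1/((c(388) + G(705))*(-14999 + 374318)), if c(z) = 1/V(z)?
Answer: -388/52699281589 ≈ -7.3625e-9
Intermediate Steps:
V(M) = -3*M
c(z) = -1/(3*z) (c(z) = 1/(-3*z) = -1/(3*z))
1/((c(388) + G(705))*(-14999 + 374318)) = 1/((-1/3/388 + (327 - 1*705))*(-14999 + 374318)) = 1/((-1/3*1/388 + (327 - 705))*359319) = 1/((-1/1164 - 378)*359319) = 1/(-439993/1164*359319) = 1/(-52699281589/388) = -388/52699281589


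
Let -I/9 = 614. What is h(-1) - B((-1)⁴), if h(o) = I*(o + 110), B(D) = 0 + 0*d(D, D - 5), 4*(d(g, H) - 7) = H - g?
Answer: -602334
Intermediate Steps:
I = -5526 (I = -9*614 = -5526)
d(g, H) = 7 - g/4 + H/4 (d(g, H) = 7 + (H - g)/4 = 7 + (-g/4 + H/4) = 7 - g/4 + H/4)
B(D) = 0 (B(D) = 0 + 0*(7 - D/4 + (D - 5)/4) = 0 + 0*(7 - D/4 + (-5 + D)/4) = 0 + 0*(7 - D/4 + (-5/4 + D/4)) = 0 + 0*(23/4) = 0 + 0 = 0)
h(o) = -607860 - 5526*o (h(o) = -5526*(o + 110) = -5526*(110 + o) = -607860 - 5526*o)
h(-1) - B((-1)⁴) = (-607860 - 5526*(-1)) - 1*0 = (-607860 + 5526) + 0 = -602334 + 0 = -602334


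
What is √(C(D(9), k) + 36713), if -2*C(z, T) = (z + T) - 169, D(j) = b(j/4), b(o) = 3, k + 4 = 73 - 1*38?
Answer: √147122/2 ≈ 191.78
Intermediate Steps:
k = 31 (k = -4 + (73 - 1*38) = -4 + (73 - 38) = -4 + 35 = 31)
D(j) = 3
C(z, T) = 169/2 - T/2 - z/2 (C(z, T) = -((z + T) - 169)/2 = -((T + z) - 169)/2 = -(-169 + T + z)/2 = 169/2 - T/2 - z/2)
√(C(D(9), k) + 36713) = √((169/2 - ½*31 - ½*3) + 36713) = √((169/2 - 31/2 - 3/2) + 36713) = √(135/2 + 36713) = √(73561/2) = √147122/2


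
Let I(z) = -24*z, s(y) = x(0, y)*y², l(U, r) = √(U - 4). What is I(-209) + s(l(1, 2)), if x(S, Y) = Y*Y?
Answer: 5025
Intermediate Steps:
x(S, Y) = Y²
l(U, r) = √(-4 + U)
s(y) = y⁴ (s(y) = y²*y² = y⁴)
I(-209) + s(l(1, 2)) = -24*(-209) + (√(-4 + 1))⁴ = 5016 + (√(-3))⁴ = 5016 + (I*√3)⁴ = 5016 + 9 = 5025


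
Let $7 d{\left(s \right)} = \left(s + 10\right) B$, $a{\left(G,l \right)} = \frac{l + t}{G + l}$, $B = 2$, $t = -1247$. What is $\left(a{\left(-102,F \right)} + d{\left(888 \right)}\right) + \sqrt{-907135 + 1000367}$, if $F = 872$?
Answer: $\frac{39437}{154} + 4 \sqrt{5827} \approx 561.42$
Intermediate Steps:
$a{\left(G,l \right)} = \frac{-1247 + l}{G + l}$ ($a{\left(G,l \right)} = \frac{l - 1247}{G + l} = \frac{-1247 + l}{G + l}$)
$d{\left(s \right)} = \frac{20}{7} + \frac{2 s}{7}$ ($d{\left(s \right)} = \frac{\left(s + 10\right) 2}{7} = \frac{\left(10 + s\right) 2}{7} = \frac{20 + 2 s}{7} = \frac{20}{7} + \frac{2 s}{7}$)
$\left(a{\left(-102,F \right)} + d{\left(888 \right)}\right) + \sqrt{-907135 + 1000367} = \left(\frac{-1247 + 872}{-102 + 872} + \left(\frac{20}{7} + \frac{2}{7} \cdot 888\right)\right) + \sqrt{-907135 + 1000367} = \left(\frac{1}{770} \left(-375\right) + \left(\frac{20}{7} + \frac{1776}{7}\right)\right) + \sqrt{93232} = \left(\frac{1}{770} \left(-375\right) + \frac{1796}{7}\right) + 4 \sqrt{5827} = \left(- \frac{75}{154} + \frac{1796}{7}\right) + 4 \sqrt{5827} = \frac{39437}{154} + 4 \sqrt{5827}$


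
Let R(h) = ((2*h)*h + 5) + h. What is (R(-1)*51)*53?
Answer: 16218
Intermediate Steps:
R(h) = 5 + h + 2*h**2 (R(h) = (2*h**2 + 5) + h = (5 + 2*h**2) + h = 5 + h + 2*h**2)
(R(-1)*51)*53 = ((5 - 1 + 2*(-1)**2)*51)*53 = ((5 - 1 + 2*1)*51)*53 = ((5 - 1 + 2)*51)*53 = (6*51)*53 = 306*53 = 16218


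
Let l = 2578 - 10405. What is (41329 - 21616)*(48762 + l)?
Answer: 806951655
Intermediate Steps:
l = -7827
(41329 - 21616)*(48762 + l) = (41329 - 21616)*(48762 - 7827) = 19713*40935 = 806951655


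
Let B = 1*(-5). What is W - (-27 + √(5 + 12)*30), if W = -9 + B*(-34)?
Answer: 188 - 30*√17 ≈ 64.307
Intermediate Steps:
B = -5
W = 161 (W = -9 - 5*(-34) = -9 + 170 = 161)
W - (-27 + √(5 + 12)*30) = 161 - (-27 + √(5 + 12)*30) = 161 - (-27 + √17*30) = 161 - (-27 + 30*√17) = 161 + (27 - 30*√17) = 188 - 30*√17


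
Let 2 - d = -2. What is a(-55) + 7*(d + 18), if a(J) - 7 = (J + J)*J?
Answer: 6211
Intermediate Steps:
d = 4 (d = 2 - 1*(-2) = 2 + 2 = 4)
a(J) = 7 + 2*J² (a(J) = 7 + (J + J)*J = 7 + (2*J)*J = 7 + 2*J²)
a(-55) + 7*(d + 18) = (7 + 2*(-55)²) + 7*(4 + 18) = (7 + 2*3025) + 7*22 = (7 + 6050) + 154 = 6057 + 154 = 6211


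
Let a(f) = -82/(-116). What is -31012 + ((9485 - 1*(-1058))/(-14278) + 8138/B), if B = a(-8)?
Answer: -11415521927/585398 ≈ -19500.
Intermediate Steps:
a(f) = 41/58 (a(f) = -82*(-1/116) = 41/58)
B = 41/58 ≈ 0.70690
-31012 + ((9485 - 1*(-1058))/(-14278) + 8138/B) = -31012 + ((9485 - 1*(-1058))/(-14278) + 8138/(41/58)) = -31012 + ((9485 + 1058)*(-1/14278) + 8138*(58/41)) = -31012 + (10543*(-1/14278) + 472004/41) = -31012 + (-10543/14278 + 472004/41) = -31012 + 6738840849/585398 = -11415521927/585398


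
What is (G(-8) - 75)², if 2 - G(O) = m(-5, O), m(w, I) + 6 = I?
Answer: 3481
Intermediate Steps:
m(w, I) = -6 + I
G(O) = 8 - O (G(O) = 2 - (-6 + O) = 2 + (6 - O) = 8 - O)
(G(-8) - 75)² = ((8 - 1*(-8)) - 75)² = ((8 + 8) - 75)² = (16 - 75)² = (-59)² = 3481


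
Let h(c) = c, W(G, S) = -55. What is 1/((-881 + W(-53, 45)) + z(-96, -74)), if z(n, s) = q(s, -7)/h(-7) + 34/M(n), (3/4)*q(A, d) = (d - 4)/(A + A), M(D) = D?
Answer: -12432/11640931 ≈ -0.0010680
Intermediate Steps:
q(A, d) = 2*(-4 + d)/(3*A) (q(A, d) = 4*((d - 4)/(A + A))/3 = 4*((-4 + d)/((2*A)))/3 = 4*((-4 + d)*(1/(2*A)))/3 = 4*((-4 + d)/(2*A))/3 = 2*(-4 + d)/(3*A))
z(n, s) = 34/n + 22/(21*s) (z(n, s) = (2*(-4 - 7)/(3*s))/(-7) + 34/n = ((⅔)*(-11)/s)*(-⅐) + 34/n = -22/(3*s)*(-⅐) + 34/n = 22/(21*s) + 34/n = 34/n + 22/(21*s))
1/((-881 + W(-53, 45)) + z(-96, -74)) = 1/((-881 - 55) + (34/(-96) + (22/21)/(-74))) = 1/(-936 + (34*(-1/96) + (22/21)*(-1/74))) = 1/(-936 + (-17/48 - 11/777)) = 1/(-936 - 4579/12432) = 1/(-11640931/12432) = -12432/11640931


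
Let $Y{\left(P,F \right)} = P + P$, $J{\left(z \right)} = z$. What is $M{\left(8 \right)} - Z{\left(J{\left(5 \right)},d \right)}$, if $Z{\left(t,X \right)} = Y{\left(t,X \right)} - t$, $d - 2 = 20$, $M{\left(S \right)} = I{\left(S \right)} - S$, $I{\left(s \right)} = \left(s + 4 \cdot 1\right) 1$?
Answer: $-1$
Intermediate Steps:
$Y{\left(P,F \right)} = 2 P$
$I{\left(s \right)} = 4 + s$ ($I{\left(s \right)} = \left(s + 4\right) 1 = \left(4 + s\right) 1 = 4 + s$)
$M{\left(S \right)} = 4$ ($M{\left(S \right)} = \left(4 + S\right) - S = 4$)
$d = 22$ ($d = 2 + 20 = 22$)
$Z{\left(t,X \right)} = t$ ($Z{\left(t,X \right)} = 2 t - t = t$)
$M{\left(8 \right)} - Z{\left(J{\left(5 \right)},d \right)} = 4 - 5 = -1$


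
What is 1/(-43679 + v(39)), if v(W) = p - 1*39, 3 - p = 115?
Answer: -1/43830 ≈ -2.2815e-5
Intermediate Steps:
p = -112 (p = 3 - 1*115 = 3 - 115 = -112)
v(W) = -151 (v(W) = -112 - 1*39 = -112 - 39 = -151)
1/(-43679 + v(39)) = 1/(-43679 - 151) = 1/(-43830) = -1/43830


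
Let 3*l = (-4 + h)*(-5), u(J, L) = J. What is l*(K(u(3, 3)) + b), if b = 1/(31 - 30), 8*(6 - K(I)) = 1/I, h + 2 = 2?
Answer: 835/18 ≈ 46.389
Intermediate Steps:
h = 0 (h = -2 + 2 = 0)
K(I) = 6 - 1/(8*I)
l = 20/3 (l = ((-4 + 0)*(-5))/3 = (-4*(-5))/3 = (⅓)*20 = 20/3 ≈ 6.6667)
b = 1 (b = 1/1 = 1)
l*(K(u(3, 3)) + b) = 20*((6 - ⅛/3) + 1)/3 = 20*((6 - ⅛*⅓) + 1)/3 = 20*((6 - 1/24) + 1)/3 = 20*(143/24 + 1)/3 = (20/3)*(167/24) = 835/18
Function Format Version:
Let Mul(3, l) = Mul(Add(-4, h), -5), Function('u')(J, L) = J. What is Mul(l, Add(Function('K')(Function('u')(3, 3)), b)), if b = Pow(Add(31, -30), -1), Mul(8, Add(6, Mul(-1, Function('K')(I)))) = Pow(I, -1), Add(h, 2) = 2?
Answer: Rational(835, 18) ≈ 46.389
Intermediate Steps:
h = 0 (h = Add(-2, 2) = 0)
Function('K')(I) = Add(6, Mul(Rational(-1, 8), Pow(I, -1)))
l = Rational(20, 3) (l = Mul(Rational(1, 3), Mul(Add(-4, 0), -5)) = Mul(Rational(1, 3), Mul(-4, -5)) = Mul(Rational(1, 3), 20) = Rational(20, 3) ≈ 6.6667)
b = 1 (b = Pow(1, -1) = 1)
Mul(l, Add(Function('K')(Function('u')(3, 3)), b)) = Mul(Rational(20, 3), Add(Add(6, Mul(Rational(-1, 8), Pow(3, -1))), 1)) = Mul(Rational(20, 3), Add(Add(6, Mul(Rational(-1, 8), Rational(1, 3))), 1)) = Mul(Rational(20, 3), Add(Add(6, Rational(-1, 24)), 1)) = Mul(Rational(20, 3), Add(Rational(143, 24), 1)) = Mul(Rational(20, 3), Rational(167, 24)) = Rational(835, 18)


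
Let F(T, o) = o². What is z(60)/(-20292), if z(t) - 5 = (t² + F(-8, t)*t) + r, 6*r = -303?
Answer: -23111/2136 ≈ -10.820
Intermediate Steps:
r = -101/2 (r = (⅙)*(-303) = -101/2 ≈ -50.500)
z(t) = -91/2 + t² + t³ (z(t) = 5 + ((t² + t²*t) - 101/2) = 5 + ((t² + t³) - 101/2) = 5 + (-101/2 + t² + t³) = -91/2 + t² + t³)
z(60)/(-20292) = (-91/2 + 60² + 60³)/(-20292) = (-91/2 + 3600 + 216000)*(-1/20292) = (439109/2)*(-1/20292) = -23111/2136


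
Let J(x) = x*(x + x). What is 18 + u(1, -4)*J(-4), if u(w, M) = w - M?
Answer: 178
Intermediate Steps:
J(x) = 2*x**2 (J(x) = x*(2*x) = 2*x**2)
18 + u(1, -4)*J(-4) = 18 + (1 - 1*(-4))*(2*(-4)**2) = 18 + (1 + 4)*(2*16) = 18 + 5*32 = 18 + 160 = 178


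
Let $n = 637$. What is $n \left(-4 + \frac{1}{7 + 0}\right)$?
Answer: $-2457$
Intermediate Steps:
$n \left(-4 + \frac{1}{7 + 0}\right) = 637 \left(-4 + \frac{1}{7 + 0}\right) = 637 \left(-4 + \frac{1}{7}\right) = 637 \left(- \frac{27}{7}\right) = -2457$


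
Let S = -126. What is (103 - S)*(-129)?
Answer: -29541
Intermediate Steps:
(103 - S)*(-129) = (103 - 1*(-126))*(-129) = (103 + 126)*(-129) = 229*(-129) = -29541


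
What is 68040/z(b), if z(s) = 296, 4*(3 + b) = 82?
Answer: 8505/37 ≈ 229.86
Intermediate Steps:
b = 35/2 (b = -3 + (1/4)*82 = -3 + 41/2 = 35/2 ≈ 17.500)
68040/z(b) = 68040/296 = 68040*(1/296) = 8505/37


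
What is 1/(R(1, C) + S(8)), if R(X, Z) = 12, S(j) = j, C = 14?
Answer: 1/20 ≈ 0.050000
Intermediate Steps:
1/(R(1, C) + S(8)) = 1/(12 + 8) = 1/20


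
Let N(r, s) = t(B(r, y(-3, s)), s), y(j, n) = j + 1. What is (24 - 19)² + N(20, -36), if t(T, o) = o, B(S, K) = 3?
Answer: -11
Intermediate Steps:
y(j, n) = 1 + j
N(r, s) = s
(24 - 19)² + N(20, -36) = (24 - 19)² - 36 = 5² - 36 = 25 - 36 = -11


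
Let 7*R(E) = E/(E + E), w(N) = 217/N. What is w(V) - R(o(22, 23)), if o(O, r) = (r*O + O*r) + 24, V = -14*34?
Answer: -251/476 ≈ -0.52731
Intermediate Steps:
V = -476
o(O, r) = 24 + 2*O*r (o(O, r) = (O*r + O*r) + 24 = 2*O*r + 24 = 24 + 2*O*r)
R(E) = 1/14 (R(E) = (E/(E + E))/7 = (E/((2*E)))/7 = (E*(1/(2*E)))/7 = (⅐)*(½) = 1/14)
w(V) - R(o(22, 23)) = 217/(-476) - 1*1/14 = 217*(-1/476) - 1/14 = -31/68 - 1/14 = -251/476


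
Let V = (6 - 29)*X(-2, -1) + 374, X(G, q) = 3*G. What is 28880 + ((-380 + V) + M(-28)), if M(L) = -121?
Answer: 28891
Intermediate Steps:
V = 512 (V = (6 - 29)*(3*(-2)) + 374 = -23*(-6) + 374 = 138 + 374 = 512)
28880 + ((-380 + V) + M(-28)) = 28880 + ((-380 + 512) - 121) = 28880 + (132 - 121) = 28880 + 11 = 28891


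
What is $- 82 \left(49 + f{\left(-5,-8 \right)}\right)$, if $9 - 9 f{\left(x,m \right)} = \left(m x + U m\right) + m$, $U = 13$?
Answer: $-4756$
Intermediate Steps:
$f{\left(x,m \right)} = 1 - \frac{14 m}{9} - \frac{m x}{9}$ ($f{\left(x,m \right)} = 1 - \frac{\left(m x + 13 m\right) + m}{9} = 1 - \frac{\left(13 m + m x\right) + m}{9} = 1 - \frac{14 m + m x}{9} = 1 - \left(\frac{14 m}{9} + \frac{m x}{9}\right) = 1 - \frac{14 m}{9} - \frac{m x}{9}$)
$- 82 \left(49 + f{\left(-5,-8 \right)}\right) = - 82 \left(49 - \left(- \frac{121}{9} + \frac{40}{9}\right)\right) = - 82 \left(49 + \left(1 + \frac{112}{9} - \frac{40}{9}\right)\right) = - 82 \left(49 + 9\right) = \left(-82\right) 58 = -4756$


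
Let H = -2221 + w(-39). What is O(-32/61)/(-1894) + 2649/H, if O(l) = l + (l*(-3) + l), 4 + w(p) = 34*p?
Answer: -153081599/205130617 ≈ -0.74626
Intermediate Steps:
w(p) = -4 + 34*p
H = -3551 (H = -2221 + (-4 + 34*(-39)) = -2221 + (-4 - 1326) = -2221 - 1330 = -3551)
O(l) = -l (O(l) = l + (-3*l + l) = l - 2*l = -l)
O(-32/61)/(-1894) + 2649/H = -(-32)/61/(-1894) + 2649/(-3551) = -(-32)/61*(-1/1894) + 2649*(-1/3551) = -1*(-32/61)*(-1/1894) - 2649/3551 = (32/61)*(-1/1894) - 2649/3551 = -16/57767 - 2649/3551 = -153081599/205130617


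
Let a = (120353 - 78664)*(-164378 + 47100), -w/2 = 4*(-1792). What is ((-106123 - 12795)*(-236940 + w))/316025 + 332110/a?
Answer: 64712561888005830537/772555116667775 ≈ 83764.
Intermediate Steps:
w = 14336 (w = -8*(-1792) = -2*(-7168) = 14336)
a = -4889202542 (a = 41689*(-117278) = -4889202542)
((-106123 - 12795)*(-236940 + w))/316025 + 332110/a = ((-106123 - 12795)*(-236940 + 14336))/316025 + 332110/(-4889202542) = -118918*(-222604)*(1/316025) + 332110*(-1/4889202542) = 26471622472*(1/316025) - 166055/2444601271 = 26471622472/316025 - 166055/2444601271 = 64712561888005830537/772555116667775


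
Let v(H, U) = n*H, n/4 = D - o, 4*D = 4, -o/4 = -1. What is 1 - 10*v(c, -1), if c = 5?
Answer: 601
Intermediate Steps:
o = 4 (o = -4*(-1) = 4)
D = 1 (D = (¼)*4 = 1)
n = -12 (n = 4*(1 - 1*4) = 4*(1 - 4) = 4*(-3) = -12)
v(H, U) = -12*H
1 - 10*v(c, -1) = 1 - (-120)*5 = 1 - 10*(-60) = 1 + 600 = 601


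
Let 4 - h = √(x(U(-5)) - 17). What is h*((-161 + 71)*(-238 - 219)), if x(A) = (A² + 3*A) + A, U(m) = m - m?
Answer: 164520 - 41130*I*√17 ≈ 1.6452e+5 - 1.6958e+5*I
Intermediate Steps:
U(m) = 0
x(A) = A² + 4*A
h = 4 - I*√17 (h = 4 - √(0*(4 + 0) - 17) = 4 - √(0*4 - 17) = 4 - √(0 - 17) = 4 - √(-17) = 4 - I*√17 ≈ 4.0 - 4.1231*I)
h*((-161 + 71)*(-238 - 219)) = (4 - I*√17)*((-161 + 71)*(-238 - 219)) = (4 - I*√17)*(-90*(-457)) = (4 - I*√17)*41130 = 164520 - 41130*I*√17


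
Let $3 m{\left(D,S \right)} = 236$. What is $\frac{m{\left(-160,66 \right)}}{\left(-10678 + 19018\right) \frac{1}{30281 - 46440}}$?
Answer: $- \frac{953381}{6255} \approx -152.42$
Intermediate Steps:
$m{\left(D,S \right)} = \frac{236}{3}$ ($m{\left(D,S \right)} = \frac{1}{3} \cdot 236 = \frac{236}{3}$)
$\frac{m{\left(-160,66 \right)}}{\left(-10678 + 19018\right) \frac{1}{30281 - 46440}} = \frac{236}{3 \frac{-10678 + 19018}{30281 - 46440}} = \frac{236}{3 \frac{8340}{-16159}} = \frac{236}{3 \cdot 8340 \left(- \frac{1}{16159}\right)} = \frac{236}{3 \left(- \frac{8340}{16159}\right)} = \frac{236}{3} \left(- \frac{16159}{8340}\right) = - \frac{953381}{6255}$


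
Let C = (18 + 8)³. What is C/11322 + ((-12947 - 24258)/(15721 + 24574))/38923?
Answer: 2756581732615/1775745067077 ≈ 1.5524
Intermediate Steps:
C = 17576 (C = 26³ = 17576)
C/11322 + ((-12947 - 24258)/(15721 + 24574))/38923 = 17576/11322 + ((-12947 - 24258)/(15721 + 24574))/38923 = 17576*(1/11322) - 37205/40295*(1/38923) = 8788/5661 - 37205*1/40295*(1/38923) = 8788/5661 - 7441/8059*1/38923 = 8788/5661 - 7441/313680457 = 2756581732615/1775745067077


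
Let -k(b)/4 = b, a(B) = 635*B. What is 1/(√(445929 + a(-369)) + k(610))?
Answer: -1220/2870993 - √211614/5741986 ≈ -0.00050505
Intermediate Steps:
k(b) = -4*b
1/(√(445929 + a(-369)) + k(610)) = 1/(√(445929 + 635*(-369)) - 4*610) = 1/(√(445929 - 234315) - 2440) = 1/(√211614 - 2440) = 1/(-2440 + √211614)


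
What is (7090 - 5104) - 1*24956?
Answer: -22970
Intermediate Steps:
(7090 - 5104) - 1*24956 = 1986 - 24956 = -22970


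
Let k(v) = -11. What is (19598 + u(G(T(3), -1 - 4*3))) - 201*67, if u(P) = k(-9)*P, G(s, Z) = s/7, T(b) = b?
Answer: 42884/7 ≈ 6126.3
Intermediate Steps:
G(s, Z) = s/7 (G(s, Z) = s*(1/7) = s/7)
u(P) = -11*P
(19598 + u(G(T(3), -1 - 4*3))) - 201*67 = (19598 - 11*3/7) - 201*67 = (19598 - 11*3/7) - 13467 = (19598 - 33/7) - 13467 = 137153/7 - 13467 = 42884/7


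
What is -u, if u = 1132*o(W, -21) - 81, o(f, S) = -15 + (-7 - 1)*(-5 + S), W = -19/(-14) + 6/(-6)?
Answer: -218395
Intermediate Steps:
W = 5/14 (W = -19*(-1/14) + 6*(-1/6) = 19/14 - 1 = 5/14 ≈ 0.35714)
o(f, S) = 25 - 8*S (o(f, S) = -15 - 8*(-5 + S) = -15 + (40 - 8*S) = 25 - 8*S)
u = 218395 (u = 1132*(25 - 8*(-21)) - 81 = 1132*(25 + 168) - 81 = 1132*193 - 81 = 218476 - 81 = 218395)
-u = -1*218395 = -218395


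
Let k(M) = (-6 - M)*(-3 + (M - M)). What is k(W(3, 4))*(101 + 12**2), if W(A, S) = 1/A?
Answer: 4655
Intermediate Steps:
k(M) = 18 + 3*M (k(M) = (-6 - M)*(-3 + 0) = (-6 - M)*(-3) = 18 + 3*M)
k(W(3, 4))*(101 + 12**2) = (18 + 3/3)*(101 + 12**2) = (18 + 3*(1/3))*(101 + 144) = (18 + 1)*245 = 19*245 = 4655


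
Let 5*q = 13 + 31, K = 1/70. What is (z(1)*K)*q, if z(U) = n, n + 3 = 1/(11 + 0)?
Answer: -64/175 ≈ -0.36571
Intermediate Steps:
K = 1/70 ≈ 0.014286
n = -32/11 (n = -3 + 1/(11 + 0) = -3 + 1/11 = -32/11 ≈ -2.9091)
z(U) = -32/11
q = 44/5 (q = (13 + 31)/5 = (⅕)*44 = 44/5 ≈ 8.8000)
(z(1)*K)*q = -32/11*1/70*(44/5) = -16/385*44/5 = -64/175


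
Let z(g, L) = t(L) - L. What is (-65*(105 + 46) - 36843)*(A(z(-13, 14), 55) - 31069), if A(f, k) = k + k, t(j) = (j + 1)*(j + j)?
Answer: 1444485022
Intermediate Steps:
t(j) = 2*j*(1 + j) (t(j) = (1 + j)*(2*j) = 2*j*(1 + j))
z(g, L) = -L + 2*L*(1 + L) (z(g, L) = 2*L*(1 + L) - L = -L + 2*L*(1 + L))
A(f, k) = 2*k
(-65*(105 + 46) - 36843)*(A(z(-13, 14), 55) - 31069) = (-65*(105 + 46) - 36843)*(2*55 - 31069) = (-65*151 - 36843)*(110 - 31069) = (-9815 - 36843)*(-30959) = -46658*(-30959) = 1444485022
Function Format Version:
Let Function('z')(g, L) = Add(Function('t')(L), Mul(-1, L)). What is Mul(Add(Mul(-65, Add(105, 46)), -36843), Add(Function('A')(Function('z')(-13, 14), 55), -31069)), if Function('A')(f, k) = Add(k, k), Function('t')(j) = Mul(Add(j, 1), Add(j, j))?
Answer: 1444485022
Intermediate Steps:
Function('t')(j) = Mul(2, j, Add(1, j)) (Function('t')(j) = Mul(Add(1, j), Mul(2, j)) = Mul(2, j, Add(1, j)))
Function('z')(g, L) = Add(Mul(-1, L), Mul(2, L, Add(1, L))) (Function('z')(g, L) = Add(Mul(2, L, Add(1, L)), Mul(-1, L)) = Add(Mul(-1, L), Mul(2, L, Add(1, L))))
Function('A')(f, k) = Mul(2, k)
Mul(Add(Mul(-65, Add(105, 46)), -36843), Add(Function('A')(Function('z')(-13, 14), 55), -31069)) = Mul(Add(Mul(-65, Add(105, 46)), -36843), Add(Mul(2, 55), -31069)) = Mul(Add(Mul(-65, 151), -36843), Add(110, -31069)) = Mul(Add(-9815, -36843), -30959) = Mul(-46658, -30959) = 1444485022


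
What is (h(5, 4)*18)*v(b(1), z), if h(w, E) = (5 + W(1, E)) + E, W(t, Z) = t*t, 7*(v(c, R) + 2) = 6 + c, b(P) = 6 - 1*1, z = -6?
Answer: -540/7 ≈ -77.143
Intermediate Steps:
b(P) = 5 (b(P) = 6 - 1 = 5)
v(c, R) = -8/7 + c/7 (v(c, R) = -2 + (6 + c)/7 = -2 + (6/7 + c/7) = -8/7 + c/7)
W(t, Z) = t²
h(w, E) = 6 + E (h(w, E) = (5 + 1²) + E = (5 + 1) + E = 6 + E)
(h(5, 4)*18)*v(b(1), z) = ((6 + 4)*18)*(-8/7 + (⅐)*5) = (10*18)*(-8/7 + 5/7) = 180*(-3/7) = -540/7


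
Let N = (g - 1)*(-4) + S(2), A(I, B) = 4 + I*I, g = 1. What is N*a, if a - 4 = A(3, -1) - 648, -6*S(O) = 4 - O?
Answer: 631/3 ≈ 210.33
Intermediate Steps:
S(O) = -2/3 + O/6 (S(O) = -(4 - O)/6 = -2/3 + O/6)
A(I, B) = 4 + I**2
N = -1/3 (N = (1 - 1)*(-4) + (-2/3 + (1/6)*2) = 0*(-4) + (-2/3 + 1/3) = 0 - 1/3 = -1/3 ≈ -0.33333)
a = -631 (a = 4 + ((4 + 3**2) - 648) = 4 + ((4 + 9) - 648) = 4 + (13 - 648) = 4 - 635 = -631)
N*a = -1/3*(-631) = 631/3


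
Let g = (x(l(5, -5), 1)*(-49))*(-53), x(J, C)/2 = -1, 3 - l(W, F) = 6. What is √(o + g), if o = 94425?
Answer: √89231 ≈ 298.72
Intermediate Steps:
l(W, F) = -3 (l(W, F) = 3 - 1*6 = 3 - 6 = -3)
x(J, C) = -2 (x(J, C) = 2*(-1) = -2)
g = -5194 (g = -2*(-49)*(-53) = 98*(-53) = -5194)
√(o + g) = √(94425 - 5194) = √89231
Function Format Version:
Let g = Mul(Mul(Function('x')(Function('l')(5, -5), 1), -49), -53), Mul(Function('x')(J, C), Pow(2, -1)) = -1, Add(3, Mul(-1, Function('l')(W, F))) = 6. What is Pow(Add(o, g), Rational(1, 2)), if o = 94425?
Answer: Pow(89231, Rational(1, 2)) ≈ 298.72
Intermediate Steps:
Function('l')(W, F) = -3 (Function('l')(W, F) = Add(3, Mul(-1, 6)) = Add(3, -6) = -3)
Function('x')(J, C) = -2 (Function('x')(J, C) = Mul(2, -1) = -2)
g = -5194 (g = Mul(Mul(-2, -49), -53) = Mul(98, -53) = -5194)
Pow(Add(o, g), Rational(1, 2)) = Pow(Add(94425, -5194), Rational(1, 2)) = Pow(89231, Rational(1, 2))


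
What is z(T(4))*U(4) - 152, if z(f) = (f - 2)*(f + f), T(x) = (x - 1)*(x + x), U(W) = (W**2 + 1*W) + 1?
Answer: 22024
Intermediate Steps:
U(W) = 1 + W + W**2 (U(W) = (W**2 + W) + 1 = (W + W**2) + 1 = 1 + W + W**2)
T(x) = 2*x*(-1 + x) (T(x) = (-1 + x)*(2*x) = 2*x*(-1 + x))
z(f) = 2*f*(-2 + f) (z(f) = (-2 + f)*(2*f) = 2*f*(-2 + f))
z(T(4))*U(4) - 152 = (2*(2*4*(-1 + 4))*(-2 + 2*4*(-1 + 4)))*(1 + 4 + 4**2) - 152 = (2*(2*4*3)*(-2 + 2*4*3))*(1 + 4 + 16) - 152 = (2*24*(-2 + 24))*21 - 152 = (2*24*22)*21 - 152 = 1056*21 - 152 = 22176 - 152 = 22024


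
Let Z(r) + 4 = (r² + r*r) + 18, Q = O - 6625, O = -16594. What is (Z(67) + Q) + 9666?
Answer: -4561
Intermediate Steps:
Q = -23219 (Q = -16594 - 6625 = -23219)
Z(r) = 14 + 2*r² (Z(r) = -4 + ((r² + r*r) + 18) = -4 + ((r² + r²) + 18) = -4 + (2*r² + 18) = -4 + (18 + 2*r²) = 14 + 2*r²)
(Z(67) + Q) + 9666 = ((14 + 2*67²) - 23219) + 9666 = ((14 + 2*4489) - 23219) + 9666 = ((14 + 8978) - 23219) + 9666 = (8992 - 23219) + 9666 = -14227 + 9666 = -4561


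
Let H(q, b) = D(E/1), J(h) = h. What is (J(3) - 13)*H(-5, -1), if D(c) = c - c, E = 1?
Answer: 0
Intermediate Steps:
D(c) = 0
H(q, b) = 0
(J(3) - 13)*H(-5, -1) = (3 - 13)*0 = -10*0 = 0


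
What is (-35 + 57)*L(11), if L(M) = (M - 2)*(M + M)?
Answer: 4356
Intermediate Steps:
L(M) = 2*M*(-2 + M) (L(M) = (-2 + M)*(2*M) = 2*M*(-2 + M))
(-35 + 57)*L(11) = (-35 + 57)*(2*11*(-2 + 11)) = 22*(2*11*9) = 22*198 = 4356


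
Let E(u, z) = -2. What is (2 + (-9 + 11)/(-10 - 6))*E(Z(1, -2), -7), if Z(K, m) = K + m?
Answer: -15/4 ≈ -3.7500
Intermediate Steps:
(2 + (-9 + 11)/(-10 - 6))*E(Z(1, -2), -7) = (2 + (-9 + 11)/(-10 - 6))*(-2) = (2 + 2/(-16))*(-2) = (2 + 2*(-1/16))*(-2) = (2 - ⅛)*(-2) = (15/8)*(-2) = -15/4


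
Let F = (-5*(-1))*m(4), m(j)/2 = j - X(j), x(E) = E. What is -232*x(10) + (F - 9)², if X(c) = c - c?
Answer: -1359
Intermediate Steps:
X(c) = 0
m(j) = 2*j (m(j) = 2*(j - 1*0) = 2*(j + 0) = 2*j)
F = 40 (F = (-5*(-1))*(2*4) = 5*8 = 40)
-232*x(10) + (F - 9)² = -232*10 + (40 - 9)² = -2320 + 31² = -2320 + 961 = -1359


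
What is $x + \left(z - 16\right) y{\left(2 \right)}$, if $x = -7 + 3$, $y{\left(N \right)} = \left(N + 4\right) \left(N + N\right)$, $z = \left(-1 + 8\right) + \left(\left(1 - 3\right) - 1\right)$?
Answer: $-292$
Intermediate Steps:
$z = 4$ ($z = 7 - 3 = 4$)
$y{\left(N \right)} = 2 N \left(4 + N\right)$ ($y{\left(N \right)} = \left(4 + N\right) 2 N = 2 N \left(4 + N\right)$)
$x = -4$
$x + \left(z - 16\right) y{\left(2 \right)} = -4 + \left(4 - 16\right) 2 \cdot 2 \left(4 + 2\right) = -4 - 12 \cdot 2 \cdot 2 \cdot 6 = -4 - 288 = -292$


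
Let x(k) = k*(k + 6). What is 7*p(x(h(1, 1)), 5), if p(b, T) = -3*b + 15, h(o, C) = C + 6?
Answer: -1806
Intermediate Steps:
h(o, C) = 6 + C
x(k) = k*(6 + k)
p(b, T) = 15 - 3*b
7*p(x(h(1, 1)), 5) = 7*(15 - 3*(6 + 1)*(6 + (6 + 1))) = 7*(15 - 21*(6 + 7)) = 7*(15 - 21*13) = 7*(15 - 3*91) = 7*(15 - 273) = 7*(-258) = -1806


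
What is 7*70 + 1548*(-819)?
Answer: -1267322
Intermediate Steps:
7*70 + 1548*(-819) = 490 - 1267812 = -1267322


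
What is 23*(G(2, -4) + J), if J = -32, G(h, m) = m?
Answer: -828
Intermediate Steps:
23*(G(2, -4) + J) = 23*(-4 - 32) = 23*(-36) = -828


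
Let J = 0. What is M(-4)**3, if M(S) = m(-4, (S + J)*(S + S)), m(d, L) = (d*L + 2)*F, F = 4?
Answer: -128024064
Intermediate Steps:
m(d, L) = 8 + 4*L*d (m(d, L) = (d*L + 2)*4 = (L*d + 2)*4 = (2 + L*d)*4 = 8 + 4*L*d)
M(S) = 8 - 32*S**2 (M(S) = 8 + 4*((S + 0)*(S + S))*(-4) = 8 + 4*(S*(2*S))*(-4) = 8 + 4*(2*S**2)*(-4) = 8 - 32*S**2)
M(-4)**3 = (8 - 32*(-4)**2)**3 = (8 - 32*16)**3 = (8 - 512)**3 = (-504)**3 = -128024064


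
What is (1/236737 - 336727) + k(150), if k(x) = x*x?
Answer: -74389157298/236737 ≈ -3.1423e+5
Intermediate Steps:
k(x) = x**2
(1/236737 - 336727) + k(150) = (1/236737 - 336727) + 150**2 = (1/236737 - 336727) + 22500 = -79715739798/236737 + 22500 = -74389157298/236737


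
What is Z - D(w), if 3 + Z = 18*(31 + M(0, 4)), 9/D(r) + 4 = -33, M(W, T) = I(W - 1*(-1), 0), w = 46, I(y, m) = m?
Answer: 20544/37 ≈ 555.24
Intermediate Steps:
M(W, T) = 0
D(r) = -9/37 (D(r) = 9/(-4 - 33) = 9/(-37) = 9*(-1/37) = -9/37)
Z = 555 (Z = -3 + 18*(31 + 0) = -3 + 18*31 = -3 + 558 = 555)
Z - D(w) = 555 - 1*(-9/37) = 555 + 9/37 = 20544/37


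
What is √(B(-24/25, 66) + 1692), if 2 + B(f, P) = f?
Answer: √42226/5 ≈ 41.098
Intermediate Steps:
B(f, P) = -2 + f
√(B(-24/25, 66) + 1692) = √((-2 - 24/25) + 1692) = √(-74/25 + 1692) = √(42226/25) = √42226/5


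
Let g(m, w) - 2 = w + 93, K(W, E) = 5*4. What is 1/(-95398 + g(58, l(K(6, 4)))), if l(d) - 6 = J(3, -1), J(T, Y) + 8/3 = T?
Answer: -3/285890 ≈ -1.0494e-5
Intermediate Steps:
K(W, E) = 20
J(T, Y) = -8/3 + T
l(d) = 19/3 (l(d) = 6 + (-8/3 + 3) = 6 + 1/3 = 19/3)
g(m, w) = 95 + w (g(m, w) = 2 + (w + 93) = 2 + (93 + w) = 95 + w)
1/(-95398 + g(58, l(K(6, 4)))) = 1/(-95398 + (95 + 19/3)) = 1/(-95398 + 304/3) = 1/(-285890/3) = -3/285890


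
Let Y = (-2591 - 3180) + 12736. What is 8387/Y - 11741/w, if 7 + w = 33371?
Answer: 198047803/232380260 ≈ 0.85226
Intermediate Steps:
w = 33364 (w = -7 + 33371 = 33364)
Y = 6965 (Y = -5771 + 12736 = 6965)
8387/Y - 11741/w = 8387/6965 - 11741/33364 = 198047803/232380260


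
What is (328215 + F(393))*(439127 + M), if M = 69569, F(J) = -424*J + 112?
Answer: 82253599720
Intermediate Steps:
F(J) = 112 - 424*J
(328215 + F(393))*(439127 + M) = (328215 + (112 - 424*393))*(439127 + 69569) = (328215 + (112 - 166632))*508696 = (328215 - 166520)*508696 = 161695*508696 = 82253599720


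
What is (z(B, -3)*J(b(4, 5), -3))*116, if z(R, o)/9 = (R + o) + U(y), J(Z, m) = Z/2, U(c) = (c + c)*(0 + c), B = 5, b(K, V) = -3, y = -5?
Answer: -81432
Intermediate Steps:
U(c) = 2*c² (U(c) = (2*c)*c = 2*c²)
J(Z, m) = Z/2 (J(Z, m) = Z*(½) = Z/2)
z(R, o) = 450 + 9*R + 9*o (z(R, o) = 9*((R + o) + 2*(-5)²) = 9*((R + o) + 2*25) = 9*((R + o) + 50) = 9*(50 + R + o) = 450 + 9*R + 9*o)
(z(B, -3)*J(b(4, 5), -3))*116 = ((450 + 9*5 + 9*(-3))*((½)*(-3)))*116 = ((450 + 45 - 27)*(-3/2))*116 = (468*(-3/2))*116 = -702*116 = -81432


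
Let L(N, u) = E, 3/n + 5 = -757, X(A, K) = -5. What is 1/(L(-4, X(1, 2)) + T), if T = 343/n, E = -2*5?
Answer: -1/87132 ≈ -1.1477e-5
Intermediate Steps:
E = -10
n = -1/254 (n = 3/(-5 - 757) = 3/(-762) = 3*(-1/762) = -1/254 ≈ -0.0039370)
L(N, u) = -10
T = -87122 (T = 343/(-1/254) = 343*(-254) = -87122)
1/(L(-4, X(1, 2)) + T) = 1/(-10 - 87122) = 1/(-87132) = -1/87132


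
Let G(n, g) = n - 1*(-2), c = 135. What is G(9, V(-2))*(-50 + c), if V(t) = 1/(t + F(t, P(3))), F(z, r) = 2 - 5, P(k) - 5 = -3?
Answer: 935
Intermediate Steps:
P(k) = 2 (P(k) = 5 - 3 = 2)
F(z, r) = -3
V(t) = 1/(-3 + t) (V(t) = 1/(t - 3) = 1/(-3 + t))
G(n, g) = 2 + n (G(n, g) = n + 2 = 2 + n)
G(9, V(-2))*(-50 + c) = (2 + 9)*(-50 + 135) = 11*85 = 935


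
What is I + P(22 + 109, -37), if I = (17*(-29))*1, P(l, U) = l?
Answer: -362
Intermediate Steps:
I = -493 (I = -493*1 = -493)
I + P(22 + 109, -37) = -493 + (22 + 109) = -493 + 131 = -362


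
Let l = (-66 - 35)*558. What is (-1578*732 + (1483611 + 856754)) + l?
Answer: 1128911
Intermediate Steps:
l = -56358 (l = -101*558 = -56358)
(-1578*732 + (1483611 + 856754)) + l = (-1578*732 + (1483611 + 856754)) - 56358 = (-1155096 + 2340365) - 56358 = 1185269 - 56358 = 1128911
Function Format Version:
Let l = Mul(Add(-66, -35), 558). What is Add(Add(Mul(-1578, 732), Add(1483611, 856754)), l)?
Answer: 1128911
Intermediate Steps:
l = -56358 (l = Mul(-101, 558) = -56358)
Add(Add(Mul(-1578, 732), Add(1483611, 856754)), l) = Add(Add(Mul(-1578, 732), Add(1483611, 856754)), -56358) = Add(Add(-1155096, 2340365), -56358) = Add(1185269, -56358) = 1128911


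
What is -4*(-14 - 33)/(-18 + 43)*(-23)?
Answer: -4324/25 ≈ -172.96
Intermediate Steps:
-4*(-14 - 33)/(-18 + 43)*(-23) = -(-188)/25*(-23) = -4*(-47/25)*(-23) = (188/25)*(-23) = -4324/25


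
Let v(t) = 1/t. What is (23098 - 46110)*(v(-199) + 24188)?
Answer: -110766213932/199 ≈ -5.5661e+8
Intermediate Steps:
(23098 - 46110)*(v(-199) + 24188) = (23098 - 46110)*(1/(-199) + 24188) = -23012*(-1/199 + 24188) = -23012*4813411/199 = -110766213932/199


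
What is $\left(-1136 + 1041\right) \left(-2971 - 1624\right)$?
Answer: $436525$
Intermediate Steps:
$\left(-1136 + 1041\right) \left(-2971 - 1624\right) = - 95 \left(-2971 + \left(-2469 + 845\right)\right) = - 95 \left(-2971 - 1624\right) = \left(-95\right) \left(-4595\right) = 436525$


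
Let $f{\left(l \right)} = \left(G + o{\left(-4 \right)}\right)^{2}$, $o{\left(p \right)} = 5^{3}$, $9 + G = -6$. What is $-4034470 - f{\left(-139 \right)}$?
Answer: $-4046570$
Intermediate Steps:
$G = -15$ ($G = -9 - 6 = -15$)
$o{\left(p \right)} = 125$
$f{\left(l \right)} = 12100$ ($f{\left(l \right)} = \left(-15 + 125\right)^{2} = 110^{2} = 12100$)
$-4034470 - f{\left(-139 \right)} = -4034470 - 12100 = -4046570$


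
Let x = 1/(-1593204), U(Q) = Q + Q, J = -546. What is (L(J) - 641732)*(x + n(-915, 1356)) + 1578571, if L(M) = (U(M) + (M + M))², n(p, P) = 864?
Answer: 1421248577943776/398301 ≈ 3.5683e+9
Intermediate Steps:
U(Q) = 2*Q
L(M) = 16*M² (L(M) = (2*M + (M + M))² = (2*M + 2*M)² = (4*M)² = 16*M²)
x = -1/1593204 ≈ -6.2767e-7
(L(J) - 641732)*(x + n(-915, 1356)) + 1578571 = (16*(-546)² - 641732)*(-1/1593204 + 864) + 1578571 = (16*298116 - 641732)*(1376528255/1593204) + 1578571 = (4769856 - 641732)*(1376528255/1593204) + 1578571 = 4128124*(1376528255/1593204) + 1578571 = 1420619831535905/398301 + 1578571 = 1421248577943776/398301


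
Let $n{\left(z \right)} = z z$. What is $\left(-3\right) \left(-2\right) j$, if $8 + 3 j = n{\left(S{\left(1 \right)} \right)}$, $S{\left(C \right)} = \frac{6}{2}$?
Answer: $2$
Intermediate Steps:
$S{\left(C \right)} = 3$ ($S{\left(C \right)} = 6 \cdot \frac{1}{2} = 3$)
$n{\left(z \right)} = z^{2}$
$j = \frac{1}{3}$ ($j = - \frac{8}{3} + \frac{3^{2}}{3} = - \frac{8}{3} + \frac{1}{3} \cdot 9 = - \frac{8}{3} + 3 = \frac{1}{3} \approx 0.33333$)
$\left(-3\right) \left(-2\right) j = \left(-3\right) \left(-2\right) \frac{1}{3} = 6 \cdot \frac{1}{3} = 2$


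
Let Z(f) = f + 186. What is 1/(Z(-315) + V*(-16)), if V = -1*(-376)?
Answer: -1/6145 ≈ -0.00016273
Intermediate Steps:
V = 376
Z(f) = 186 + f
1/(Z(-315) + V*(-16)) = 1/((186 - 315) + 376*(-16)) = 1/(-129 - 6016) = 1/(-6145) = -1/6145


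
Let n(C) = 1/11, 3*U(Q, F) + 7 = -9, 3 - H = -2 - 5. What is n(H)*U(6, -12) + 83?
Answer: 2723/33 ≈ 82.515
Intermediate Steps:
H = 10 (H = 3 - (-2 - 5) = 3 - 1*(-7) = 3 + 7 = 10)
U(Q, F) = -16/3 (U(Q, F) = -7/3 + (1/3)*(-9) = -7/3 - 3 = -16/3)
n(C) = 1/11
n(H)*U(6, -12) + 83 = (1/11)*(-16/3) + 83 = -16/33 + 83 = 2723/33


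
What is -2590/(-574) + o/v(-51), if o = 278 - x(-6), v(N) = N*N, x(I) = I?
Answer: 492829/106641 ≈ 4.6214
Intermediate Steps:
v(N) = N²
o = 284 (o = 278 - 1*(-6) = 278 + 6 = 284)
-2590/(-574) + o/v(-51) = -2590/(-574) + 284/((-51)²) = -2590*(-1/574) + 284/2601 = 185/41 + 284*(1/2601) = 185/41 + 284/2601 = 492829/106641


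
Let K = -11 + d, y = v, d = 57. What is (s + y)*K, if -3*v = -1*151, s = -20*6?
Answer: -9614/3 ≈ -3204.7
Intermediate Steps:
s = -120
v = 151/3 (v = -(-1)*151/3 = -⅓*(-151) = 151/3 ≈ 50.333)
y = 151/3 ≈ 50.333
K = 46 (K = -11 + 57 = 46)
(s + y)*K = (-120 + 151/3)*46 = -209/3*46 = -9614/3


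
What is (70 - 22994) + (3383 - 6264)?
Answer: -25805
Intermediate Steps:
(70 - 22994) + (3383 - 6264) = -22924 - 2881 = -25805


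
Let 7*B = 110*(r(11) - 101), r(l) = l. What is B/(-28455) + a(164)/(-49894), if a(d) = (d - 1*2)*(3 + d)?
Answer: -163160013/331271213 ≈ -0.49253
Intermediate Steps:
B = -9900/7 (B = (110*(11 - 101))/7 = (110*(-90))/7 = (⅐)*(-9900) = -9900/7 ≈ -1414.3)
a(d) = (-2 + d)*(3 + d) (a(d) = (d - 2)*(3 + d) = (-2 + d)*(3 + d))
B/(-28455) + a(164)/(-49894) = -9900/7/(-28455) + (-6 + 164 + 164²)/(-49894) = -9900/7*(-1/28455) + (-6 + 164 + 26896)*(-1/49894) = 660/13279 + 27054*(-1/49894) = 660/13279 - 13527/24947 = -163160013/331271213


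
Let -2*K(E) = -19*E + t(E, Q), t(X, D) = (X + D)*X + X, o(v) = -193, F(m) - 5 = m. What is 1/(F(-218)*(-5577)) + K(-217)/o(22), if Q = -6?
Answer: 62123658983/458529786 ≈ 135.48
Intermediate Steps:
F(m) = 5 + m
t(X, D) = X + X*(D + X) (t(X, D) = (D + X)*X + X = X*(D + X) + X = X + X*(D + X))
K(E) = 19*E/2 - E*(-5 + E)/2 (K(E) = -(-19*E + E*(1 - 6 + E))/2 = -(-19*E + E*(-5 + E))/2 = 19*E/2 - E*(-5 + E)/2)
1/(F(-218)*(-5577)) + K(-217)/o(22) = 1/((5 - 218)*(-5577)) + ((1/2)*(-217)*(24 - 1*(-217)))/(-193) = -1/5577/(-213) + ((1/2)*(-217)*(24 + 217))*(-1/193) = -1/213*(-1/5577) + ((1/2)*(-217)*241)*(-1/193) = 1/1187901 - 52297/2*(-1/193) = 1/1187901 + 52297/386 = 62123658983/458529786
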